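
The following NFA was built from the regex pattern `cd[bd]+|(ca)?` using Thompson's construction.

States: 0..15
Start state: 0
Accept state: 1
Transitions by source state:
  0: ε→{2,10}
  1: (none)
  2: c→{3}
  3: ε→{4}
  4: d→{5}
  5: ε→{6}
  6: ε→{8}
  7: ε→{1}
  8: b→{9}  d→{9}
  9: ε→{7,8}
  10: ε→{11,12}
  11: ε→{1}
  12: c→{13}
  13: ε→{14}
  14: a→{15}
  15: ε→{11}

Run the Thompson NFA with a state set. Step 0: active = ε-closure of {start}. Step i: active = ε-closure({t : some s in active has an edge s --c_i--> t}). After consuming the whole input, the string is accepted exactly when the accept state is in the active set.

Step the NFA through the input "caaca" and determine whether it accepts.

Answer: REJECT

Steps:
initial (ε-close {0}): {0,1,2,10,11,12}
'c' @ 1: {3,4,13,14}
'a' @ 2: {1,11,15}  ✓accept
'a' @ 3: {}  — no active states
rest 'ca' ignored (set empty)
after full input: {}  (accept=1 not in)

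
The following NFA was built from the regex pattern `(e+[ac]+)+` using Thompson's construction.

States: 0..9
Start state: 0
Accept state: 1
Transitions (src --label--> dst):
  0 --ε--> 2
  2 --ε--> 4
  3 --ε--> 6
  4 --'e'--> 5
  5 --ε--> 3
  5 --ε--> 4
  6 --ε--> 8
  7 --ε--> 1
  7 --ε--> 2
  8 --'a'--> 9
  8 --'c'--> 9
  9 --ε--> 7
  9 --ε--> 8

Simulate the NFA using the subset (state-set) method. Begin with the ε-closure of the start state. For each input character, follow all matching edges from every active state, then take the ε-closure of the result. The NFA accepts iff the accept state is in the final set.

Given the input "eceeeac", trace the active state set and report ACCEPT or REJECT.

Answer: ACCEPT

Trace:
initial (ε-close {0}): {0,2,4}
'e' @ 1: {3,4,5,6,8}
'c' @ 2: {1,2,4,7,8,9}  ✓accept
'e' @ 3: {3,4,5,6,8}
'e' @ 4: {3,4,5,6,8}
'e' @ 5: {3,4,5,6,8}
'a' @ 6: {1,2,4,7,8,9}  ✓accept
'c' @ 7: {1,2,4,7,8,9}  ✓accept
after full input: {1,2,4,7,8,9}  (accept=1 in)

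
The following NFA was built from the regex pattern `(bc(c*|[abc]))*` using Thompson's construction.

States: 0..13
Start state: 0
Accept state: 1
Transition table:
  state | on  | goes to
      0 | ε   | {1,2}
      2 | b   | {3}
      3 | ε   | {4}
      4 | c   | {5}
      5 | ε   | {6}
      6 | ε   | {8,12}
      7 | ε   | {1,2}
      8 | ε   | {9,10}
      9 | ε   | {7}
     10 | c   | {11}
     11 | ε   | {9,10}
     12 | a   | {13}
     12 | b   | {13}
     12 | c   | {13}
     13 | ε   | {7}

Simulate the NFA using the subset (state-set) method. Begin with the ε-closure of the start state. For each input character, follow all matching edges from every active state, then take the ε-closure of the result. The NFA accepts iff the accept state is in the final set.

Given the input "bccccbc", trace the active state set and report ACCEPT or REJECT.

Answer: ACCEPT

Steps:
S₀ = ε-closure({0}) = {0,1,2}
'b' @ 1: {3,4}
'c' @ 2: {1,2,5,6,7,8,9,10,12}  (accept∈set)
'c' @ 3: {1,2,7,9,10,11,13}  (accept∈set)
'c' @ 4: {1,2,7,9,10,11}  (accept∈set)
'c' @ 5: {1,2,7,9,10,11}  (accept∈set)
'b' @ 6: {3,4}
'c' @ 7: {1,2,5,6,7,8,9,10,12}  (accept∈set)
after full input: {1,2,5,6,7,8,9,10,12}  (accept=1 in)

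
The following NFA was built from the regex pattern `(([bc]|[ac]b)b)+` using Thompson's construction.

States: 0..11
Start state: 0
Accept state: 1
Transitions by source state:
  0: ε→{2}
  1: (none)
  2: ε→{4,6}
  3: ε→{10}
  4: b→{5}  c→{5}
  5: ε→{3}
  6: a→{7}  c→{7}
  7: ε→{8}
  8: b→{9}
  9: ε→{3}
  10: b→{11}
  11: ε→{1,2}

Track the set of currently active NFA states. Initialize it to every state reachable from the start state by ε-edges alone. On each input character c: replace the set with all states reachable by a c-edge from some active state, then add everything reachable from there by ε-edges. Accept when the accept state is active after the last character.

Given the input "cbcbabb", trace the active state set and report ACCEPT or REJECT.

Answer: ACCEPT

Derivation:
start: ε-closure({0}) = {0,2,4,6}
'c' @ 1: {3,5,7,8,10}
'b' @ 2: {1,2,3,4,6,9,10,11}  ✓accept
'c' @ 3: {3,5,7,8,10}
'b' @ 4: {1,2,3,4,6,9,10,11}  ✓accept
'a' @ 5: {7,8}
'b' @ 6: {3,9,10}
'b' @ 7: {1,2,4,6,11}  ✓accept
end set {1,2,4,6,11} — state 1 in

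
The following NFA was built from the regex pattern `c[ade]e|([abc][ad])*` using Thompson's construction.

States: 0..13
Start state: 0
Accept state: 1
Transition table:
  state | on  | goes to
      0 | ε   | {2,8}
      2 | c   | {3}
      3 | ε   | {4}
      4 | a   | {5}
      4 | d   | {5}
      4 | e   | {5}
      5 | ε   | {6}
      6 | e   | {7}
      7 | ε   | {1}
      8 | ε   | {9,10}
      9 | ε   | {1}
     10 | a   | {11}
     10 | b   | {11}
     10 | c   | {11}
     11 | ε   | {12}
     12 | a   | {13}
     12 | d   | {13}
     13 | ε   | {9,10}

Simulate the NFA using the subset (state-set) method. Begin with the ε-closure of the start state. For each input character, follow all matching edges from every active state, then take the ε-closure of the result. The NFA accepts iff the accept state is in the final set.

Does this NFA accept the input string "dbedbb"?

Answer: REJECT

Trace:
start: ε-closure({0}) = {0,1,2,8,9,10}
'd' @ 1: {}  — no active states
rest 'bedbb' ignored (set empty)
after full input: {}  (accept=1 not in)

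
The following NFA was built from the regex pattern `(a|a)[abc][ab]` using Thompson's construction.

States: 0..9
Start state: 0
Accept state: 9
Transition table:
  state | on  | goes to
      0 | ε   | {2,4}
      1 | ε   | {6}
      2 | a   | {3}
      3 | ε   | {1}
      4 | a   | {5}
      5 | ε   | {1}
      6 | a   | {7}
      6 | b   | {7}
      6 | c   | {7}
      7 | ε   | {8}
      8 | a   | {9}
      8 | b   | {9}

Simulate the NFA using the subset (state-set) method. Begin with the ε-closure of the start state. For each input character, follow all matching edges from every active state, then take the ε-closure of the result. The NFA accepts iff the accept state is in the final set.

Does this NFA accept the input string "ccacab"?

S₀ = ε-closure({0}) = {0,2,4}
'c' @ 1: {}  — state set empty
rest 'cacab' ignored (set empty)
end set {} — state 9 not in

Answer: REJECT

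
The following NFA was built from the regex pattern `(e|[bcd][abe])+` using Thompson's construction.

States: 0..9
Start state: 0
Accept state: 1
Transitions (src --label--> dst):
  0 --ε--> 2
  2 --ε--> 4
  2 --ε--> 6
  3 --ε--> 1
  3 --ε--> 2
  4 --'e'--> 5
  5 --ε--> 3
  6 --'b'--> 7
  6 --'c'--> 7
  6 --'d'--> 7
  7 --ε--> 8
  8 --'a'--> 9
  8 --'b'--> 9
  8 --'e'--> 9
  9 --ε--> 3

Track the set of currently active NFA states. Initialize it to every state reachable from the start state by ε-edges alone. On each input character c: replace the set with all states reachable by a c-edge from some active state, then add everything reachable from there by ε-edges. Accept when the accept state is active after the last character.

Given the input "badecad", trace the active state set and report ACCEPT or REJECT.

S₀ = ε-closure({0}) = {0,2,4,6}
'b' @ 1: {7,8}
'a' @ 2: {1,2,3,4,6,9}  (accept∈set)
'd' @ 3: {7,8}
'e' @ 4: {1,2,3,4,6,9}  (accept∈set)
'c' @ 5: {7,8}
'a' @ 6: {1,2,3,4,6,9}  (accept∈set)
'd' @ 7: {7,8}
after full input: {7,8}  (accept=1 not in)

Answer: REJECT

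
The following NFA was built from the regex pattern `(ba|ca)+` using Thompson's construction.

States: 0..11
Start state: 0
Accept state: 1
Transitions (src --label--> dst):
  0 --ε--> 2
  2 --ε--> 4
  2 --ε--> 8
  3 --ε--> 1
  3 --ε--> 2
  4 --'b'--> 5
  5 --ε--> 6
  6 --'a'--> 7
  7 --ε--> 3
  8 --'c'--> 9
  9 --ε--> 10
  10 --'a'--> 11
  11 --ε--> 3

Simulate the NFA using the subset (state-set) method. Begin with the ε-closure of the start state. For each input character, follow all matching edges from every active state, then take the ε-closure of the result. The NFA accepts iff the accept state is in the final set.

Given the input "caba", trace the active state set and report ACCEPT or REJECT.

initial (ε-close {0}): {0,2,4,8}
'c' @ 1: {9,10}
'a' @ 2: {1,2,3,4,8,11}  (accept∈set)
'b' @ 3: {5,6}
'a' @ 4: {1,2,3,4,7,8}  (accept∈set)
after full input: {1,2,3,4,7,8}  (accept=1 in)

Answer: ACCEPT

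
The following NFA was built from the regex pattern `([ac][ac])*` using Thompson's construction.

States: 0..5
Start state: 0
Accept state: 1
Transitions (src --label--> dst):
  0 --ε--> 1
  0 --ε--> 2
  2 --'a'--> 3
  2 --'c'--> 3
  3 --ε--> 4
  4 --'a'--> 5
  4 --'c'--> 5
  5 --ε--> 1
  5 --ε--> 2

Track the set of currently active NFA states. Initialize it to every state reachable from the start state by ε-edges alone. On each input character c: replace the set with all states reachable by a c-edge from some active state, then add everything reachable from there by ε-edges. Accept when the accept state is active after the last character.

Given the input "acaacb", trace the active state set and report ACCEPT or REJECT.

Answer: REJECT

Trace:
initial (ε-close {0}): {0,1,2}
'a' @ 1: {3,4}
'c' @ 2: {1,2,5}  [accepting]
'a' @ 3: {3,4}
'a' @ 4: {1,2,5}  [accepting]
'c' @ 5: {3,4}
'b' @ 6: {}  — state set empty
after full input: {}  (accept=1 not in)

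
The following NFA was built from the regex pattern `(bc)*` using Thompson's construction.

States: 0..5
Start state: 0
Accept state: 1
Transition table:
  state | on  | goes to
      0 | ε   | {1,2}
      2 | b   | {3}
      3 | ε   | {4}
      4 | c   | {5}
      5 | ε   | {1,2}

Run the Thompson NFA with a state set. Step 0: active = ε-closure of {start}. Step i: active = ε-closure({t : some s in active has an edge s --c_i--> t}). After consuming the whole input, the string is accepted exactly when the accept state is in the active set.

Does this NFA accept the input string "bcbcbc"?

initial (ε-close {0}): {0,1,2}
'b' @ 1: {3,4}
'c' @ 2: {1,2,5}  [accepting]
'b' @ 3: {3,4}
'c' @ 4: {1,2,5}  [accepting]
'b' @ 5: {3,4}
'c' @ 6: {1,2,5}  [accepting]
after full input: {1,2,5}  (accept=1 in)

Answer: ACCEPT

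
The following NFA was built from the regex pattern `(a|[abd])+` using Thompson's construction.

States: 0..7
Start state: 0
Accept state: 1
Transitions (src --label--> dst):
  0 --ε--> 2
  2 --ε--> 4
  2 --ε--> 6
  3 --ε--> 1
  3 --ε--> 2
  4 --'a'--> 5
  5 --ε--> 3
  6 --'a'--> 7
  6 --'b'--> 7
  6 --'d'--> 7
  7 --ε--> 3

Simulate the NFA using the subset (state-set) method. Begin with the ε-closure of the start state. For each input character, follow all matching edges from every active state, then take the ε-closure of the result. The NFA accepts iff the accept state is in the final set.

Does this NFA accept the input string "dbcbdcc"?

S₀ = ε-closure({0}) = {0,2,4,6}
'd' @ 1: {1,2,3,4,6,7}  [accepting]
'b' @ 2: {1,2,3,4,6,7}  [accepting]
'c' @ 3: {}  — state set empty
rest 'bdcc' ignored (set empty)
after full input: {}  (accept=1 not in)

Answer: REJECT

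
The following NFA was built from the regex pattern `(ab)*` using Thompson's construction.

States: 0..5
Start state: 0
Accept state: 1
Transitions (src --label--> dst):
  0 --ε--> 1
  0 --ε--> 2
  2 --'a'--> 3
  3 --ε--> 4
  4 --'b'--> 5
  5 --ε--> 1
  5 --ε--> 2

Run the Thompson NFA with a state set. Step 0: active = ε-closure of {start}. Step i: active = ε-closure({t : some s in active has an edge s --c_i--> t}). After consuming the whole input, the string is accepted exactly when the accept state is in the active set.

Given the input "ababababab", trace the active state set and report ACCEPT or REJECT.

Answer: ACCEPT

Trace:
S₀ = ε-closure({0}) = {0,1,2}
'a' @ 1: {3,4}
'b' @ 2: {1,2,5}  (accept∈set)
'a' @ 3: {3,4}
'b' @ 4: {1,2,5}  (accept∈set)
'a' @ 5: {3,4}
'b' @ 6: {1,2,5}  (accept∈set)
'a' @ 7: {3,4}
'b' @ 8: {1,2,5}  (accept∈set)
'a' @ 9: {3,4}
'b' @ 10: {1,2,5}  (accept∈set)
after full input: {1,2,5}  (accept=1 in)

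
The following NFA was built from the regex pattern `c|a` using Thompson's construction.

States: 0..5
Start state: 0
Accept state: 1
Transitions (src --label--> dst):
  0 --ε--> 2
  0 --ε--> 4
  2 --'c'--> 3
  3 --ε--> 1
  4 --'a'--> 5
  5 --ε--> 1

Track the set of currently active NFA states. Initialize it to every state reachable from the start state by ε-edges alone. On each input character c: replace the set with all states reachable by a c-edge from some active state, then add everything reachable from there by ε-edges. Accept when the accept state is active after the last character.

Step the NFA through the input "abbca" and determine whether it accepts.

S₀ = ε-closure({0}) = {0,2,4}
'a' @ 1: {1,5}  [accepting]
'b' @ 2: {}  — state set empty
rest 'bca' ignored (set empty)
final: {}; accept 1 not in set

Answer: REJECT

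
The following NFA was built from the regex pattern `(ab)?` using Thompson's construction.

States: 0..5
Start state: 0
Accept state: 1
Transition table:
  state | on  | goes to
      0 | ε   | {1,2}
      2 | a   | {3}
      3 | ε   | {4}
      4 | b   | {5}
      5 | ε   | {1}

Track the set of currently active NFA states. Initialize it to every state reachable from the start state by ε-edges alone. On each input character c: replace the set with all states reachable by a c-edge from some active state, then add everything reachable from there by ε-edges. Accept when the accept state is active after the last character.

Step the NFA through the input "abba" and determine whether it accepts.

S₀ = ε-closure({0}) = {0,1,2}
'a' @ 1: {3,4}
'b' @ 2: {1,5}  ✓accept
'b' @ 3: {}  — state set empty
rest 'a' ignored (set empty)
after full input: {}  (accept=1 not in)

Answer: REJECT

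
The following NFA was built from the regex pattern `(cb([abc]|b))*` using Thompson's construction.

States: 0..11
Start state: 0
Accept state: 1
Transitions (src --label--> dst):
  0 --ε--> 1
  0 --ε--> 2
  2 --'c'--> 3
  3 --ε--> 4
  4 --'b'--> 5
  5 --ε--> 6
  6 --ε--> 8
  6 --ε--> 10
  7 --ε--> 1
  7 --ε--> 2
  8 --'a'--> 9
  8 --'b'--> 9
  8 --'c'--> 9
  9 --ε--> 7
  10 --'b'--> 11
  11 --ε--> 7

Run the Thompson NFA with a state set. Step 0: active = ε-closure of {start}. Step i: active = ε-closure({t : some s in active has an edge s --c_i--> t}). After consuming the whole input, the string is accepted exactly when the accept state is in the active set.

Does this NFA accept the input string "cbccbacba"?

Answer: ACCEPT

Derivation:
S₀ = ε-closure({0}) = {0,1,2}
'c' @ 1: {3,4}
'b' @ 2: {5,6,8,10}
'c' @ 3: {1,2,7,9}  ✓accept
'c' @ 4: {3,4}
'b' @ 5: {5,6,8,10}
'a' @ 6: {1,2,7,9}  ✓accept
'c' @ 7: {3,4}
'b' @ 8: {5,6,8,10}
'a' @ 9: {1,2,7,9}  ✓accept
final: {1,2,7,9}; accept 1 in set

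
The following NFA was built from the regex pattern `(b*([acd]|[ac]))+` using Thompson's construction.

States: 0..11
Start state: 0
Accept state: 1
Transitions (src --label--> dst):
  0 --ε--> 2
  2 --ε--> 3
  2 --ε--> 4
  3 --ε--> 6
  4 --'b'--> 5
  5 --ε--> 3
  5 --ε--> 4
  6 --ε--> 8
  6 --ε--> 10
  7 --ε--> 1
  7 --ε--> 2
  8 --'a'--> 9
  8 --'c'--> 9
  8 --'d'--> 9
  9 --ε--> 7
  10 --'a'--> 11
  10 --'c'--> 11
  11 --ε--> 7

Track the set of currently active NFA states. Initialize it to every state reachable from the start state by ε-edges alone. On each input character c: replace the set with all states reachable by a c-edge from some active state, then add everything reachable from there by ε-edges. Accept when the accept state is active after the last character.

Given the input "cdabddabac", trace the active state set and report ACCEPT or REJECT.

Answer: ACCEPT

Trace:
S₀ = ε-closure({0}) = {0,2,3,4,6,8,10}
'c' @ 1: {1,2,3,4,6,7,8,9,10,11}  [accepting]
'd' @ 2: {1,2,3,4,6,7,8,9,10}  [accepting]
'a' @ 3: {1,2,3,4,6,7,8,9,10,11}  [accepting]
'b' @ 4: {3,4,5,6,8,10}
'd' @ 5: {1,2,3,4,6,7,8,9,10}  [accepting]
'd' @ 6: {1,2,3,4,6,7,8,9,10}  [accepting]
'a' @ 7: {1,2,3,4,6,7,8,9,10,11}  [accepting]
'b' @ 8: {3,4,5,6,8,10}
'a' @ 9: {1,2,3,4,6,7,8,9,10,11}  [accepting]
'c' @ 10: {1,2,3,4,6,7,8,9,10,11}  [accepting]
final: {1,2,3,4,6,7,8,9,10,11}; accept 1 in set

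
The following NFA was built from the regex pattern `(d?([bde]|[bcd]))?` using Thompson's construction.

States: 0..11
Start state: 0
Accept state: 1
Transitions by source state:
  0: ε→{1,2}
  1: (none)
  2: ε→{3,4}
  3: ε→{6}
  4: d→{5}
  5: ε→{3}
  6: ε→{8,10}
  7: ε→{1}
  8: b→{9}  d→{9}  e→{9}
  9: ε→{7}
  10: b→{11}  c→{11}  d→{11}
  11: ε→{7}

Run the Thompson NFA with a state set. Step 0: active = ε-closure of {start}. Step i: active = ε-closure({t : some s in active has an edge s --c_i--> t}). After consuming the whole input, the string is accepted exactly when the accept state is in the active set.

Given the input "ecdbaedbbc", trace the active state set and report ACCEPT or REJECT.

initial (ε-close {0}): {0,1,2,3,4,6,8,10}
'e' @ 1: {1,7,9}  (accept∈set)
'c' @ 2: {}  — state set empty
rest 'dbaedbbc' ignored (set empty)
after full input: {}  (accept=1 not in)

Answer: REJECT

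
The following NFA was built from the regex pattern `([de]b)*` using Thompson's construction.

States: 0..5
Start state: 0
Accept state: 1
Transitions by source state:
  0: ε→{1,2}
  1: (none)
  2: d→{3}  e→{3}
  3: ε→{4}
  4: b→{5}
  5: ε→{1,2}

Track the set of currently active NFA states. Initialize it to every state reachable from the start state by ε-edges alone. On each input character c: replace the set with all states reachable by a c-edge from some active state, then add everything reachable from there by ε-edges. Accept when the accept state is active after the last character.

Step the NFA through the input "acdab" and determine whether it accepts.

start: ε-closure({0}) = {0,1,2}
'a' @ 1: {}  — no active states
rest 'cdab' ignored (set empty)
final: {}; accept 1 not in set

Answer: REJECT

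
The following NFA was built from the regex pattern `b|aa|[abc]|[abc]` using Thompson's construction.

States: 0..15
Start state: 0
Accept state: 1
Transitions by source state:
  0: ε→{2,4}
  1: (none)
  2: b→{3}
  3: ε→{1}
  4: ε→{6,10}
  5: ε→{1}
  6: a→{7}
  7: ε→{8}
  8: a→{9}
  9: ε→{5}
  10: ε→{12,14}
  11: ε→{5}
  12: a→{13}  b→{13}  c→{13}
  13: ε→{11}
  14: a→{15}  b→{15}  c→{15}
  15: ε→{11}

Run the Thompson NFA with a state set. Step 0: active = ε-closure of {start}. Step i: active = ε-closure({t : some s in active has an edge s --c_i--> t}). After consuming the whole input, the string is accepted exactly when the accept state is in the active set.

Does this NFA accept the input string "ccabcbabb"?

Answer: REJECT

Steps:
S₀ = ε-closure({0}) = {0,2,4,6,10,12,14}
'c' @ 1: {1,5,11,13,15}  (accept∈set)
'c' @ 2: {}  — dead — no transitions
rest 'abcbabb' ignored (set empty)
end set {} — state 1 not in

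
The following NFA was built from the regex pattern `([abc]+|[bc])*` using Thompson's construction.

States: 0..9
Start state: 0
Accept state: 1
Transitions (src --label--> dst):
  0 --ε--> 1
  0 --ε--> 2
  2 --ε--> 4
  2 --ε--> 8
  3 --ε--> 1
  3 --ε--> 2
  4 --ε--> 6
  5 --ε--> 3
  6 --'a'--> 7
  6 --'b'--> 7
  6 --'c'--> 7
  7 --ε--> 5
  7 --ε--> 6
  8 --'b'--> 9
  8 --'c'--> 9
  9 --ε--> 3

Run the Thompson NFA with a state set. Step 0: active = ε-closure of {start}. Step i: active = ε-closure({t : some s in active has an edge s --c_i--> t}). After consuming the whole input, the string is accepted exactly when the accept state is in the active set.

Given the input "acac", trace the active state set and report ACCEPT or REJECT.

Answer: ACCEPT

Steps:
S₀ = ε-closure({0}) = {0,1,2,4,6,8}
'a' @ 1: {1,2,3,4,5,6,7,8}  (accept∈set)
'c' @ 2: {1,2,3,4,5,6,7,8,9}  (accept∈set)
'a' @ 3: {1,2,3,4,5,6,7,8}  (accept∈set)
'c' @ 4: {1,2,3,4,5,6,7,8,9}  (accept∈set)
after full input: {1,2,3,4,5,6,7,8,9}  (accept=1 in)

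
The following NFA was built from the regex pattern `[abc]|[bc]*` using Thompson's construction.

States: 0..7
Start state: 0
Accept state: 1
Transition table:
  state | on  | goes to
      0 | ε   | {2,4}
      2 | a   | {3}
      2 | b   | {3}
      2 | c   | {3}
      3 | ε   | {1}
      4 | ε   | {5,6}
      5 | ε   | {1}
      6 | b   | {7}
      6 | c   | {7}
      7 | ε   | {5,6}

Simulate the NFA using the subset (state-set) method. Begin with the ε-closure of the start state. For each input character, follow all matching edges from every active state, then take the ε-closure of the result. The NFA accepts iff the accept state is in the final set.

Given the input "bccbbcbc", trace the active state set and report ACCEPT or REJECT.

initial (ε-close {0}): {0,1,2,4,5,6}
'b' @ 1: {1,3,5,6,7}  ✓accept
'c' @ 2: {1,5,6,7}  ✓accept
'c' @ 3: {1,5,6,7}  ✓accept
'b' @ 4: {1,5,6,7}  ✓accept
'b' @ 5: {1,5,6,7}  ✓accept
'c' @ 6: {1,5,6,7}  ✓accept
'b' @ 7: {1,5,6,7}  ✓accept
'c' @ 8: {1,5,6,7}  ✓accept
end set {1,5,6,7} — state 1 in

Answer: ACCEPT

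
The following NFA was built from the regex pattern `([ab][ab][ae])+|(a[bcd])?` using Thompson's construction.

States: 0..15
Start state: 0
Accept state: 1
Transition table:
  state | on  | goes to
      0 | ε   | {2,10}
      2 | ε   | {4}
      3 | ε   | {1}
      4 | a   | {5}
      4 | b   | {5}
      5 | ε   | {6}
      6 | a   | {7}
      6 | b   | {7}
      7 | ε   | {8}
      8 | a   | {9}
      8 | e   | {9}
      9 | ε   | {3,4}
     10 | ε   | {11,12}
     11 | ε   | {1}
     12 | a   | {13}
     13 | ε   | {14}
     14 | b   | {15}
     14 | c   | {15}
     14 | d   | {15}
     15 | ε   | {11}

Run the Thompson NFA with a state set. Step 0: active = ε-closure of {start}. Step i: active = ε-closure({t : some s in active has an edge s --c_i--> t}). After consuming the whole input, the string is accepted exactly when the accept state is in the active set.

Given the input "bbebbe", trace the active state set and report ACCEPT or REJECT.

S₀ = ε-closure({0}) = {0,1,2,4,10,11,12}
'b' @ 1: {5,6}
'b' @ 2: {7,8}
'e' @ 3: {1,3,4,9}  ✓accept
'b' @ 4: {5,6}
'b' @ 5: {7,8}
'e' @ 6: {1,3,4,9}  ✓accept
final: {1,3,4,9}; accept 1 in set

Answer: ACCEPT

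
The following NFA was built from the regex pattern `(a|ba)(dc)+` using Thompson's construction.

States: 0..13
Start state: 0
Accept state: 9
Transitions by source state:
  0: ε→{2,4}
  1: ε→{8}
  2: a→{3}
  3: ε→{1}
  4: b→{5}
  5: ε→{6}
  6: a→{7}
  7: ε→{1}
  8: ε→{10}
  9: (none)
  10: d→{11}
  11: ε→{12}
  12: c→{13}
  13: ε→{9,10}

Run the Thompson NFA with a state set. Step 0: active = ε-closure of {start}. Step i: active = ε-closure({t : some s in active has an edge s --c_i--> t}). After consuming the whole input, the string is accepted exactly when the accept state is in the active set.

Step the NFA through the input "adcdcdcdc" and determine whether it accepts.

initial (ε-close {0}): {0,2,4}
'a' @ 1: {1,3,8,10}
'd' @ 2: {11,12}
'c' @ 3: {9,10,13}  [accepting]
'd' @ 4: {11,12}
'c' @ 5: {9,10,13}  [accepting]
'd' @ 6: {11,12}
'c' @ 7: {9,10,13}  [accepting]
'd' @ 8: {11,12}
'c' @ 9: {9,10,13}  [accepting]
final: {9,10,13}; accept 9 in set

Answer: ACCEPT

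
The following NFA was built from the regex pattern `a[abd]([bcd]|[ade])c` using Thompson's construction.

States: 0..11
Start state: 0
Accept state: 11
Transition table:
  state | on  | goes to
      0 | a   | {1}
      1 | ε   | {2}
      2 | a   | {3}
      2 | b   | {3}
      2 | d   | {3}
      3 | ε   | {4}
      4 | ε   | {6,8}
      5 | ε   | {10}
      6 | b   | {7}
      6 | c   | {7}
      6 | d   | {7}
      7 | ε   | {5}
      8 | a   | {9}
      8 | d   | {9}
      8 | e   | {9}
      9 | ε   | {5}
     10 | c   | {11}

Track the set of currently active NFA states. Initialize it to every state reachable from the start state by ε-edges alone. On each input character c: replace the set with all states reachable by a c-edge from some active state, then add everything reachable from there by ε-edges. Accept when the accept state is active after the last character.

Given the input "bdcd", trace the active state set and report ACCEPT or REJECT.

Answer: REJECT

Trace:
initial (ε-close {0}): {0}
'b' @ 1: {}  — dead — no transitions
rest 'dcd' ignored (set empty)
after full input: {}  (accept=11 not in)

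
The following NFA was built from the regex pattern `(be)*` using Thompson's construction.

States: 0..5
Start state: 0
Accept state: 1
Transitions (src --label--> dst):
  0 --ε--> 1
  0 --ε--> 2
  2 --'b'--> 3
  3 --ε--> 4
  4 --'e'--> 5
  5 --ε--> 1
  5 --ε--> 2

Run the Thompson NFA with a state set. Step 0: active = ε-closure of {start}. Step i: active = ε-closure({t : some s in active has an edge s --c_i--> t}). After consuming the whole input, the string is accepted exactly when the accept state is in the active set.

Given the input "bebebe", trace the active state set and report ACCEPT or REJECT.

Answer: ACCEPT

Derivation:
S₀ = ε-closure({0}) = {0,1,2}
'b' @ 1: {3,4}
'e' @ 2: {1,2,5}  [accepting]
'b' @ 3: {3,4}
'e' @ 4: {1,2,5}  [accepting]
'b' @ 5: {3,4}
'e' @ 6: {1,2,5}  [accepting]
after full input: {1,2,5}  (accept=1 in)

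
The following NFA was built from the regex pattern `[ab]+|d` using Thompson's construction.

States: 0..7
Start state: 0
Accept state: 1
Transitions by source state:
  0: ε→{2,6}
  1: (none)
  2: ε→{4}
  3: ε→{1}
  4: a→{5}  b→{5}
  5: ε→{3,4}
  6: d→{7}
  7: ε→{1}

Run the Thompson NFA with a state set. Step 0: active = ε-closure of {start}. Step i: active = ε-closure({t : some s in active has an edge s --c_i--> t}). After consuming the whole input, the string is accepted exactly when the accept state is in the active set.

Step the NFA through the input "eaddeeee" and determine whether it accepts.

Answer: REJECT

Steps:
S₀ = ε-closure({0}) = {0,2,4,6}
'e' @ 1: {}  — dead — no transitions
rest 'addeeee' ignored (set empty)
end set {} — state 1 not in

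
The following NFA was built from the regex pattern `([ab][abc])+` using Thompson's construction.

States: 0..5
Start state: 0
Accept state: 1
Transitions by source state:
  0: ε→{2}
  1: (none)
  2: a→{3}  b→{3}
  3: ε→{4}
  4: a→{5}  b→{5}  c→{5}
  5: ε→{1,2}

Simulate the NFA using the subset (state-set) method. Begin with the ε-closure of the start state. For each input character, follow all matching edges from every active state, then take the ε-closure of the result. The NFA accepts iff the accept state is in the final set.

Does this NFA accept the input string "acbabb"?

Answer: ACCEPT

Trace:
start: ε-closure({0}) = {0,2}
'a' @ 1: {3,4}
'c' @ 2: {1,2,5}  [accepting]
'b' @ 3: {3,4}
'a' @ 4: {1,2,5}  [accepting]
'b' @ 5: {3,4}
'b' @ 6: {1,2,5}  [accepting]
after full input: {1,2,5}  (accept=1 in)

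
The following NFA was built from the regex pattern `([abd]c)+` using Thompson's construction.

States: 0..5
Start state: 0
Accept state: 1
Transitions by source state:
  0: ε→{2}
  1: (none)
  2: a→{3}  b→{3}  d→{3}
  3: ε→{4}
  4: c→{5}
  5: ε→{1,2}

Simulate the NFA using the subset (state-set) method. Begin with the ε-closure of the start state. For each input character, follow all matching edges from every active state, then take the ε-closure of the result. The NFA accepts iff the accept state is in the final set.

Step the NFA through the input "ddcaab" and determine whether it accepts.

Answer: REJECT

Derivation:
S₀ = ε-closure({0}) = {0,2}
'd' @ 1: {3,4}
'd' @ 2: {}  — state set empty
rest 'caab' ignored (set empty)
after full input: {}  (accept=1 not in)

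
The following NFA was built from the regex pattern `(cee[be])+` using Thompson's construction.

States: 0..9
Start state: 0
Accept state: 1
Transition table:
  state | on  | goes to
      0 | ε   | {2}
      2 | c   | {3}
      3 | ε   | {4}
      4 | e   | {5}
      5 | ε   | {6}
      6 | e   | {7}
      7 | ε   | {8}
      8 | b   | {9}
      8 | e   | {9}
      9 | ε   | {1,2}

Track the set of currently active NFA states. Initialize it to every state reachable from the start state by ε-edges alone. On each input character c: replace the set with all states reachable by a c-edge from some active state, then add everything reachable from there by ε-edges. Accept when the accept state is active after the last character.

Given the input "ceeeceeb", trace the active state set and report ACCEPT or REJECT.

Answer: ACCEPT

Trace:
S₀ = ε-closure({0}) = {0,2}
'c' @ 1: {3,4}
'e' @ 2: {5,6}
'e' @ 3: {7,8}
'e' @ 4: {1,2,9}  [accepting]
'c' @ 5: {3,4}
'e' @ 6: {5,6}
'e' @ 7: {7,8}
'b' @ 8: {1,2,9}  [accepting]
end set {1,2,9} — state 1 in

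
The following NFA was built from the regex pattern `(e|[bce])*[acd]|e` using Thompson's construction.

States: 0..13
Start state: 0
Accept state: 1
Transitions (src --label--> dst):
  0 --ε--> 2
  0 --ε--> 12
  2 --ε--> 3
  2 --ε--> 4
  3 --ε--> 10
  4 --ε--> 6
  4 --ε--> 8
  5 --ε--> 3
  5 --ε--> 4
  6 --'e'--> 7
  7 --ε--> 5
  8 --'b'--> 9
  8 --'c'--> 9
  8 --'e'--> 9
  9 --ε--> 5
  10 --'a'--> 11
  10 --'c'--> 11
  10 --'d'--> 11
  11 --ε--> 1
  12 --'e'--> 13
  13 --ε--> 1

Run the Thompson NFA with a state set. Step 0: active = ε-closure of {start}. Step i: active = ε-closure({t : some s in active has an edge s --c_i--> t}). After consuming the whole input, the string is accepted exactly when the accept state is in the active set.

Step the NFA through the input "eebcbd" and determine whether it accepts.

Answer: ACCEPT

Trace:
start: ε-closure({0}) = {0,2,3,4,6,8,10,12}
'e' @ 1: {1,3,4,5,6,7,8,9,10,13}  (accept∈set)
'e' @ 2: {3,4,5,6,7,8,9,10}
'b' @ 3: {3,4,5,6,8,9,10}
'c' @ 4: {1,3,4,5,6,8,9,10,11}  (accept∈set)
'b' @ 5: {3,4,5,6,8,9,10}
'd' @ 6: {1,11}  (accept∈set)
end set {1,11} — state 1 in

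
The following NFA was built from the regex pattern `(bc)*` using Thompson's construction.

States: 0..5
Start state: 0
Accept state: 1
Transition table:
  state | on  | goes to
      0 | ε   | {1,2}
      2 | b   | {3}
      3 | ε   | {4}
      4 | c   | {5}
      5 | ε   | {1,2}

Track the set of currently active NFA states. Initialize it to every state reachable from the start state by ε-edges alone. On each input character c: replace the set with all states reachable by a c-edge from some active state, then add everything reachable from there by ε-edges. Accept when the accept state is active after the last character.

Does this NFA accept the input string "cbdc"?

Answer: REJECT

Steps:
start: ε-closure({0}) = {0,1,2}
'c' @ 1: {}  — no active states
rest 'bdc' ignored (set empty)
end set {} — state 1 not in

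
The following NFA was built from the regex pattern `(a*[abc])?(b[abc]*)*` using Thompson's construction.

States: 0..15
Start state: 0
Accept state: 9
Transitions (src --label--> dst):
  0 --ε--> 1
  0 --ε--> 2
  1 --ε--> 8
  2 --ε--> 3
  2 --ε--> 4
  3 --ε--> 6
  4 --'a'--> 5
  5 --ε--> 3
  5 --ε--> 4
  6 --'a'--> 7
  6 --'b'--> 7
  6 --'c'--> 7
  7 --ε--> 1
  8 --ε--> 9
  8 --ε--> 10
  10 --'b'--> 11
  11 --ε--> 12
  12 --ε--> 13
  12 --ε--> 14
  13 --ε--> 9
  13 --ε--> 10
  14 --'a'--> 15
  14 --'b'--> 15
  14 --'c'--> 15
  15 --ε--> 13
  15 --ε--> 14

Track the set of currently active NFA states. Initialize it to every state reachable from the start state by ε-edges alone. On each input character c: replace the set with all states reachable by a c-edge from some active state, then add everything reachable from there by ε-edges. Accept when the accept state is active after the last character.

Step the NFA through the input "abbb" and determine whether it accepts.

start: ε-closure({0}) = {0,1,2,3,4,6,8,9,10}
'a' @ 1: {1,3,4,5,6,7,8,9,10}  [accepting]
'b' @ 2: {1,7,8,9,10,11,12,13,14}  [accepting]
'b' @ 3: {9,10,11,12,13,14,15}  [accepting]
'b' @ 4: {9,10,11,12,13,14,15}  [accepting]
after full input: {9,10,11,12,13,14,15}  (accept=9 in)

Answer: ACCEPT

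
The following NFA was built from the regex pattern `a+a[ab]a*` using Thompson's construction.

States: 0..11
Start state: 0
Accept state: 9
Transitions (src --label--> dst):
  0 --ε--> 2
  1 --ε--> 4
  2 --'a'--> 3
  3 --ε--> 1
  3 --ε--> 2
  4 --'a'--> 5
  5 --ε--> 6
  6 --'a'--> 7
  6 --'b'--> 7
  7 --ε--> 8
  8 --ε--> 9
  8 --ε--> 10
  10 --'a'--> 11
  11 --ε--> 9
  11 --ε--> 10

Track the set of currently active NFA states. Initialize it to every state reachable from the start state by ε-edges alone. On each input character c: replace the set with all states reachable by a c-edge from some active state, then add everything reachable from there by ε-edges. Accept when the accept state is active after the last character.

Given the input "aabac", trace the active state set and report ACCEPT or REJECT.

S₀ = ε-closure({0}) = {0,2}
'a' @ 1: {1,2,3,4}
'a' @ 2: {1,2,3,4,5,6}
'b' @ 3: {7,8,9,10}  [accepting]
'a' @ 4: {9,10,11}  [accepting]
'c' @ 5: {}  — dead — no transitions
end set {} — state 9 not in

Answer: REJECT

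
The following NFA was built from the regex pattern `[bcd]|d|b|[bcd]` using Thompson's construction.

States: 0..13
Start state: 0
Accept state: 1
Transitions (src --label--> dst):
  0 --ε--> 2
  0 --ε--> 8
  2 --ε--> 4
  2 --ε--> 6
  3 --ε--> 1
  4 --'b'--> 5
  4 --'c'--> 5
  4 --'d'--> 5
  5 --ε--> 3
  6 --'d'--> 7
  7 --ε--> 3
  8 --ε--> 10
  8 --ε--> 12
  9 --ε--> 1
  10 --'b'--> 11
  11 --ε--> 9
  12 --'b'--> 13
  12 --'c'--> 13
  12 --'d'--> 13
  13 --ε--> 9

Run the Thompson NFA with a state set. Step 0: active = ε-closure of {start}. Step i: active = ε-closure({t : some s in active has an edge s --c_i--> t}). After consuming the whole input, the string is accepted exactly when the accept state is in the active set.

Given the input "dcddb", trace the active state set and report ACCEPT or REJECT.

Answer: REJECT

Derivation:
start: ε-closure({0}) = {0,2,4,6,8,10,12}
'd' @ 1: {1,3,5,7,9,13}  ✓accept
'c' @ 2: {}  — no active states
rest 'ddb' ignored (set empty)
final: {}; accept 1 not in set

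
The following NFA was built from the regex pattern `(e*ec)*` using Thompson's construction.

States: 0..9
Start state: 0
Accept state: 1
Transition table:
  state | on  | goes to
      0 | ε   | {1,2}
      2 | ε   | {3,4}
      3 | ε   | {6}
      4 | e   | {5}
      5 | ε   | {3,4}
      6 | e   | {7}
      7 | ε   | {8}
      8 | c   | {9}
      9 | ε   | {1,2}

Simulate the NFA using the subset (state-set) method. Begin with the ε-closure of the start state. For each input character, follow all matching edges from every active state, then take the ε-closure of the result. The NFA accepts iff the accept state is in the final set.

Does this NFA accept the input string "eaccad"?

start: ε-closure({0}) = {0,1,2,3,4,6}
'e' @ 1: {3,4,5,6,7,8}
'a' @ 2: {}  — no active states
rest 'ccad' ignored (set empty)
end set {} — state 1 not in

Answer: REJECT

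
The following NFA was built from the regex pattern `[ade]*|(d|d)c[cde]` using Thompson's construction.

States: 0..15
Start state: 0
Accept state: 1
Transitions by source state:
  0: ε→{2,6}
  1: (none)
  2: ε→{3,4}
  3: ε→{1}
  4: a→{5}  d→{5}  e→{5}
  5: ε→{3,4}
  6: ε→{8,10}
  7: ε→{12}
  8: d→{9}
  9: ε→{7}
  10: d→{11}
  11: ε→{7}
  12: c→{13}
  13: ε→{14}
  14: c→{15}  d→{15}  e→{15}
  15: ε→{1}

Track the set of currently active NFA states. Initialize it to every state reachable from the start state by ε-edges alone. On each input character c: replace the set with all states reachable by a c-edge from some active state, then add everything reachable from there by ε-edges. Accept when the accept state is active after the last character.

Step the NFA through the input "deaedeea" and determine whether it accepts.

Answer: ACCEPT

Steps:
initial (ε-close {0}): {0,1,2,3,4,6,8,10}
'd' @ 1: {1,3,4,5,7,9,11,12}  [accepting]
'e' @ 2: {1,3,4,5}  [accepting]
'a' @ 3: {1,3,4,5}  [accepting]
'e' @ 4: {1,3,4,5}  [accepting]
'd' @ 5: {1,3,4,5}  [accepting]
'e' @ 6: {1,3,4,5}  [accepting]
'e' @ 7: {1,3,4,5}  [accepting]
'a' @ 8: {1,3,4,5}  [accepting]
after full input: {1,3,4,5}  (accept=1 in)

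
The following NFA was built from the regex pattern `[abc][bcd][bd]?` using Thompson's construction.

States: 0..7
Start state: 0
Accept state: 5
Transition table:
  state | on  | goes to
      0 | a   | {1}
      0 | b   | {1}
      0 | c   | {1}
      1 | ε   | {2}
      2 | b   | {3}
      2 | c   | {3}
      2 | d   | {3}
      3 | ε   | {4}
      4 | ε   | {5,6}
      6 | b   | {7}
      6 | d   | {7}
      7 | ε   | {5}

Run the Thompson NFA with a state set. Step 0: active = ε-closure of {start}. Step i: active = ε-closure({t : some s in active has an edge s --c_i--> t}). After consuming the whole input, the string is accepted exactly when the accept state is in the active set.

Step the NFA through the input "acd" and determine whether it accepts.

Answer: ACCEPT

Trace:
initial (ε-close {0}): {0}
'a' @ 1: {1,2}
'c' @ 2: {3,4,5,6}  (accept∈set)
'd' @ 3: {5,7}  (accept∈set)
after full input: {5,7}  (accept=5 in)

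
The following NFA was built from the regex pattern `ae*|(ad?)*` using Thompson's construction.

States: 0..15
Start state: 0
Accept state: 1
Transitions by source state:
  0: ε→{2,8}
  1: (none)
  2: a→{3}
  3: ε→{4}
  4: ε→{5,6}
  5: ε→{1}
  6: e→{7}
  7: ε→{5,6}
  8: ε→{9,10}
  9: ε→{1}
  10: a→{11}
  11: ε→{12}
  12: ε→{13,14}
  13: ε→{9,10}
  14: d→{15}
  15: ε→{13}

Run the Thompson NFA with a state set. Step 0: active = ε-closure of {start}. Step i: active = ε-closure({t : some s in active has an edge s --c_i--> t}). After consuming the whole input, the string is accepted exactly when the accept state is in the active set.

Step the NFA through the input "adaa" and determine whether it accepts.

initial (ε-close {0}): {0,1,2,8,9,10}
'a' @ 1: {1,3,4,5,6,9,10,11,12,13,14}  [accepting]
'd' @ 2: {1,9,10,13,15}  [accepting]
'a' @ 3: {1,9,10,11,12,13,14}  [accepting]
'a' @ 4: {1,9,10,11,12,13,14}  [accepting]
after full input: {1,9,10,11,12,13,14}  (accept=1 in)

Answer: ACCEPT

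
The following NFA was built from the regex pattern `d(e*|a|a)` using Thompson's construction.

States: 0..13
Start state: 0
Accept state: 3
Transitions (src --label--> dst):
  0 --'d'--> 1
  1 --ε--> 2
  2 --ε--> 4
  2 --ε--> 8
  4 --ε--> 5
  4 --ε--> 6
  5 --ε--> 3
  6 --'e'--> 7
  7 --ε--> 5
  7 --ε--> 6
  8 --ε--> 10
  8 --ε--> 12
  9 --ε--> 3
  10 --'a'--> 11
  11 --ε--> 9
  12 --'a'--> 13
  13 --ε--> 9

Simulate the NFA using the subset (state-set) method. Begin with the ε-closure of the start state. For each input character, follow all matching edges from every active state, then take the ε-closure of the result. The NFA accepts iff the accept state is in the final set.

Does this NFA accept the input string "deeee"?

Answer: ACCEPT

Trace:
S₀ = ε-closure({0}) = {0}
'd' @ 1: {1,2,3,4,5,6,8,10,12}  [accepting]
'e' @ 2: {3,5,6,7}  [accepting]
'e' @ 3: {3,5,6,7}  [accepting]
'e' @ 4: {3,5,6,7}  [accepting]
'e' @ 5: {3,5,6,7}  [accepting]
final: {3,5,6,7}; accept 3 in set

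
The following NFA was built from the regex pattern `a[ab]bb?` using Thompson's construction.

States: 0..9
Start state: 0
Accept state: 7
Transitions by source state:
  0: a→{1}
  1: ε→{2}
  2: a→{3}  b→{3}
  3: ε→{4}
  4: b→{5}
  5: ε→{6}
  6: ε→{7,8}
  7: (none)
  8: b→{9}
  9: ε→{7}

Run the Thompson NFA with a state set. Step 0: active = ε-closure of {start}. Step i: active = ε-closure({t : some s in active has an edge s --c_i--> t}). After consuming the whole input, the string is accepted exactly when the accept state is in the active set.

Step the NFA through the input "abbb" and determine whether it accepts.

S₀ = ε-closure({0}) = {0}
'a' @ 1: {1,2}
'b' @ 2: {3,4}
'b' @ 3: {5,6,7,8}  (accept∈set)
'b' @ 4: {7,9}  (accept∈set)
final: {7,9}; accept 7 in set

Answer: ACCEPT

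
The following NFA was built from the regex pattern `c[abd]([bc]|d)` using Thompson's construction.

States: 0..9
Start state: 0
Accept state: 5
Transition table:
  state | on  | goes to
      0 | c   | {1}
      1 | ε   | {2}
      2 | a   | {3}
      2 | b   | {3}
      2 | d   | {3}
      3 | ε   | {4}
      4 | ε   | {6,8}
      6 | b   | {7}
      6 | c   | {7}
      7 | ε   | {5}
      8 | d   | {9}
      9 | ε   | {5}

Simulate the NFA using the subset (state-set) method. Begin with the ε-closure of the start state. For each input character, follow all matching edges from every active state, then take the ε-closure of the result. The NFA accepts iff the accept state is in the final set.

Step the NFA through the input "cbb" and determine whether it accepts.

Answer: ACCEPT

Steps:
S₀ = ε-closure({0}) = {0}
'c' @ 1: {1,2}
'b' @ 2: {3,4,6,8}
'b' @ 3: {5,7}  [accepting]
after full input: {5,7}  (accept=5 in)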